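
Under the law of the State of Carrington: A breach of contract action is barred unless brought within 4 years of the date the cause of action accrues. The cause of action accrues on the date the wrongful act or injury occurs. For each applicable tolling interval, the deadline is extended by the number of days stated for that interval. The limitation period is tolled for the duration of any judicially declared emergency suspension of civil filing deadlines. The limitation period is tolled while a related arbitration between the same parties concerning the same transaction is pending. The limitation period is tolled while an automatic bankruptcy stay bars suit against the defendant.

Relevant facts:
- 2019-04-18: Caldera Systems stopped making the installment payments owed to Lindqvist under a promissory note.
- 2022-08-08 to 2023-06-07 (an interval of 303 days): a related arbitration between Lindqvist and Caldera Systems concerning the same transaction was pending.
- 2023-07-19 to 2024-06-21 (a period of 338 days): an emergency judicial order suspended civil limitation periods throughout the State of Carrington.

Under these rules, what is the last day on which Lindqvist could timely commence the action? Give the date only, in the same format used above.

2025-01-18

The claim accrued on 2019-04-18, when the wrongful act occurred.
Adding the 4 years base period to 2019-04-18 gives a deadline of 2023-04-18, before any tolling.
The period was tolled for 303 days by the pending related arbitration (2022-08-08 to 2023-06-07), pushing the deadline to 2024-02-15.
The period was tolled for 338 days by the emergency suspension of filing deadlines (2023-07-19 to 2024-06-21), pushing the deadline to 2025-01-18.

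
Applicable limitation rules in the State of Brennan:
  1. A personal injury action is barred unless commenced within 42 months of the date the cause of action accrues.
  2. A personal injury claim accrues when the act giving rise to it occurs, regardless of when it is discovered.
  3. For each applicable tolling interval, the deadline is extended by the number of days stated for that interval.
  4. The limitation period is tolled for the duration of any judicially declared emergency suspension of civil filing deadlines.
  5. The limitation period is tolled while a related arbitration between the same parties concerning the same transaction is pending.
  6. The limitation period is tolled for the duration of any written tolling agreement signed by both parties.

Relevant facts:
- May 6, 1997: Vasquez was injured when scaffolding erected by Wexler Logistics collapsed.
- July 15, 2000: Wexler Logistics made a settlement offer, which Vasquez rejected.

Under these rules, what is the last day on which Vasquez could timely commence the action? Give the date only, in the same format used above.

November 6, 2000

The limitation period began to run on May 6, 1997.
The untolled deadline — 42 months after May 6, 1997 — is November 6, 2000.
The other events in the timeline have no effect on the limitation period under the stated rules.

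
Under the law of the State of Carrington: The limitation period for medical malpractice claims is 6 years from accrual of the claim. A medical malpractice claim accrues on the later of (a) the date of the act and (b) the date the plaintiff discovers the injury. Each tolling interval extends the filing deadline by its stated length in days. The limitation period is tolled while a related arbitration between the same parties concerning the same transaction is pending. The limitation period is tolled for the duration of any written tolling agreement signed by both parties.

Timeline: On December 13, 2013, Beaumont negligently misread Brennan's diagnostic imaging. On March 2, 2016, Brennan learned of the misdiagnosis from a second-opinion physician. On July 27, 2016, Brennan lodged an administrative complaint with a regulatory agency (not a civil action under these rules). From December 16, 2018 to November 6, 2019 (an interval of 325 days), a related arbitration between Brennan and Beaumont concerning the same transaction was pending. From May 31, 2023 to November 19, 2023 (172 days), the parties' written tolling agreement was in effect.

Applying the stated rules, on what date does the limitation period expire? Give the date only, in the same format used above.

January 21, 2023

Taking the later of the act (December 13, 2013) and discovery (March 2, 2016), the claim accrued on March 2, 2016.
6 years from March 2, 2016 is March 2, 2022.
The period was tolled for 325 days by the pending related arbitration (December 16, 2018 to November 6, 2019), pushing the deadline to January 21, 2023.
The written tolling agreement starting May 31, 2023 came too late — the period had run on January 21, 2023 — and so does not extend the deadline.
Nothing else in the chronology tolls or restarts the period.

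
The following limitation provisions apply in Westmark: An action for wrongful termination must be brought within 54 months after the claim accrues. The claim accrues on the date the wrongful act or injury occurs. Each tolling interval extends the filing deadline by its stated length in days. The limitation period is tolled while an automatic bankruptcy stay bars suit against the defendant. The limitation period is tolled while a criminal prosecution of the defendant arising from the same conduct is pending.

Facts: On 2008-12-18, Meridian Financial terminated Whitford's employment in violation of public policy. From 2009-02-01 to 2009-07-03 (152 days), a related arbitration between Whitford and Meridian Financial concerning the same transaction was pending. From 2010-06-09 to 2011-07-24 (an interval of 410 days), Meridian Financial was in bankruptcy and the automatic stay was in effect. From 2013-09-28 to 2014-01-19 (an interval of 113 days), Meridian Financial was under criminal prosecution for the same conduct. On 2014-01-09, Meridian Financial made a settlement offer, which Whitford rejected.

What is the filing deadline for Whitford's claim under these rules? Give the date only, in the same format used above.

2014-11-23

The limitation period began to run on 2008-12-18.
Adding the 54 months base period to 2008-12-18 gives a deadline of 2013-06-18, before any tolling.
The period was tolled for 410 days by the automatic bankruptcy stay (2010-06-09 to 2011-07-24), pushing the deadline to 2014-08-02.
The pending criminal prosecution from 2013-09-28 to 2014-01-19 tolled the period for 113 days, extending the deadline to 2014-11-23.
No stated provision tolls the period for a pending arbitration, so the interval from 2009-02-01 to 2009-07-03 has no effect on the deadline.
Nothing else in the chronology tolls or restarts the period.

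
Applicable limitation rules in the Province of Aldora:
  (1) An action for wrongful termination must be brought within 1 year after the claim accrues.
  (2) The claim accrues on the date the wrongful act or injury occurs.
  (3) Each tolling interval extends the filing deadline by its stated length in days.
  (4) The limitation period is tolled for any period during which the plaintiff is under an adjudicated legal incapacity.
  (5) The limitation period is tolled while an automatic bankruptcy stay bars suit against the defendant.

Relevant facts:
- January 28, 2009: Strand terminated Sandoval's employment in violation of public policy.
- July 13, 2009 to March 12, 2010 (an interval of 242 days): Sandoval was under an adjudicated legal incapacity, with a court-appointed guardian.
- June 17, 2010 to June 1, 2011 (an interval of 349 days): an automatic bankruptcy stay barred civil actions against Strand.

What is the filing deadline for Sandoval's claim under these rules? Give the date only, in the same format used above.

September 11, 2011

The limitation period began to run on January 28, 2009.
1 year from January 28, 2009 is January 28, 2010.
The plaintiff's legal incapacity from July 13, 2009 to March 12, 2010 tolled the period for 242 days, extending the deadline to September 27, 2010.
The period was tolled for 349 days by the automatic bankruptcy stay (June 17, 2010 to June 1, 2011), pushing the deadline to September 11, 2011.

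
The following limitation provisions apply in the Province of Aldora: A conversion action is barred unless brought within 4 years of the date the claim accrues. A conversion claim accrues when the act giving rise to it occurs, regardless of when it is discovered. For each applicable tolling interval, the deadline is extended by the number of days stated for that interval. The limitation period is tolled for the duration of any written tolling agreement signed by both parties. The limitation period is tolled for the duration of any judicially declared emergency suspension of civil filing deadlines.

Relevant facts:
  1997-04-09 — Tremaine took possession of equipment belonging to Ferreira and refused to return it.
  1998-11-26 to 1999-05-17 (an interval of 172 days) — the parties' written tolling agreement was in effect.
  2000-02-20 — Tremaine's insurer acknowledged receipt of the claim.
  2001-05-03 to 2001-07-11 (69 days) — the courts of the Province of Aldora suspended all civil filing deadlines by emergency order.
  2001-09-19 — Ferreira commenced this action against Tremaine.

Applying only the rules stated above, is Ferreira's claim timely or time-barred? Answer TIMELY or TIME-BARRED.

TIMELY

The claim accrued on 1997-04-09, the date of the act.
Adding the 4 years base period to 1997-04-09 gives a deadline of 2001-04-09, before any tolling.
The written tolling agreement from 1998-11-26 to 1999-05-17 tolled the period for 172 days, extending the deadline to 2001-09-28.
The emergency suspension of filing deadlines from 2001-05-03 to 2001-07-11 tolled the period for 69 days, extending the deadline to 2001-12-06.
None of the other events listed affects the running of the period under the stated rules.
Filing on 2001-09-19 beat the 2001-12-06 deadline — the action is timely.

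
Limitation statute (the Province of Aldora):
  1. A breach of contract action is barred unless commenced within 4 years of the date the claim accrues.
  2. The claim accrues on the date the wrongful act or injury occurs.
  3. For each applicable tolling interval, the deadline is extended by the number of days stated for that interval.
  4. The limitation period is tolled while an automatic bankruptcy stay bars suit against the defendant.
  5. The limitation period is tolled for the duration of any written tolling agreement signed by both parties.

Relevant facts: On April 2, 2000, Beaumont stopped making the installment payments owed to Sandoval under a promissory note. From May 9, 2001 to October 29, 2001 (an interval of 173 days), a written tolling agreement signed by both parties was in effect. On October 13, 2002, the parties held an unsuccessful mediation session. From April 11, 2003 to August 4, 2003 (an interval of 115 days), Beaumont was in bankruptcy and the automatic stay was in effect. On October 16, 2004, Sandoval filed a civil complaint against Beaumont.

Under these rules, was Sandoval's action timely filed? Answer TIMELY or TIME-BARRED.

The claim accrued on April 2, 2000, when the wrongful act occurred.
4 years from April 2, 2000 is April 2, 2004.
Because the written tolling agreement ran from May 9, 2001 to October 29, 2001, the deadline is extended by 173 days to September 22, 2004.
The period was tolled for 115 days by the automatic bankruptcy stay (April 11, 2003 to August 4, 2003), pushing the deadline to January 15, 2005.
None of the other events listed affects the running of the period under the stated rules.
The October 16, 2004 filing precedes the January 15, 2005 deadline; the claim is timely.

TIMELY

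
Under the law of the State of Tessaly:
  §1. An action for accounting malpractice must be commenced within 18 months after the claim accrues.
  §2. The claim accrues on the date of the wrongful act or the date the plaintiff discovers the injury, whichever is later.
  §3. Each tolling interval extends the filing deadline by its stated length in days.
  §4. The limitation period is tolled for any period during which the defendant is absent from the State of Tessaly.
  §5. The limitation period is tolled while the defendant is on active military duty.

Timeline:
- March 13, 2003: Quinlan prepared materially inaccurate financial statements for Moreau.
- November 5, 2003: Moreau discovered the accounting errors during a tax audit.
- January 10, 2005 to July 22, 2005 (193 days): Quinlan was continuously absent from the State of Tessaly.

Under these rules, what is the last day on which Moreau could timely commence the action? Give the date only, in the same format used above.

November 14, 2005

The claim accrued on November 5, 2003 — the later of the March 13, 2003 act and the November 5, 2003 discovery.
The untolled deadline — 18 months after November 5, 2003 — is May 5, 2005.
The defendant's absence from the jurisdiction from January 10, 2005 to July 22, 2005 tolled the period for 193 days, extending the deadline to November 14, 2005.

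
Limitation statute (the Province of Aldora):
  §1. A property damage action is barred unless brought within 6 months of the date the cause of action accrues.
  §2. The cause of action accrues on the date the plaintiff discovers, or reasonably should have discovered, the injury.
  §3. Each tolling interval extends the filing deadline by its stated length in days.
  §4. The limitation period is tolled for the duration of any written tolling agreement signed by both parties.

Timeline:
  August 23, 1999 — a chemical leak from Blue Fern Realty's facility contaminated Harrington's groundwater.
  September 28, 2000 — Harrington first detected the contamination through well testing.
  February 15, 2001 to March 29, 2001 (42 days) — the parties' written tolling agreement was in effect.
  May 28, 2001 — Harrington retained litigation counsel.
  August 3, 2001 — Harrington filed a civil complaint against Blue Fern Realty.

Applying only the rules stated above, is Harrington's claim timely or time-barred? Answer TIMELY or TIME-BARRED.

TIME-BARRED

The claim did not accrue until Harrington discovered the injury on September 28, 2000; the August 23, 1999 act date does not start the clock under the stated rule.
The untolled deadline — 6 months after September 28, 2000 — is March 28, 2001.
Because the written tolling agreement ran from February 15, 2001 to March 29, 2001, the deadline is extended by 42 days to May 9, 2001.
The other events in the timeline have no effect on the limitation period under the stated rules.
Harrington filed on August 3, 2001, after the May 9, 2001 deadline, so the action is time-barred.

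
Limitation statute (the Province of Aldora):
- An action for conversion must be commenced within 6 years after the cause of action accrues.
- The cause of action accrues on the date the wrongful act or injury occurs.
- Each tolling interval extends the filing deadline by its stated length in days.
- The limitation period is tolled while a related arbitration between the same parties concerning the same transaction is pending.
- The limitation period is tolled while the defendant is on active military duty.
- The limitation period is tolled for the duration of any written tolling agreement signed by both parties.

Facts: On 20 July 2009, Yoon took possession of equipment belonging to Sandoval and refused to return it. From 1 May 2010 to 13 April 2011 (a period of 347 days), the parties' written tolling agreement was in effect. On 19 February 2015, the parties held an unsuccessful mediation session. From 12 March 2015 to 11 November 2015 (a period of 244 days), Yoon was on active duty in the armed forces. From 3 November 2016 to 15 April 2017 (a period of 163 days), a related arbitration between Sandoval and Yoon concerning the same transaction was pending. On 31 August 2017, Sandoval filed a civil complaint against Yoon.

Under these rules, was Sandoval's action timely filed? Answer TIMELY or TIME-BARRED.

TIME-BARRED

The claim accrued on 20 July 2009, when the wrongful act occurred.
Adding the 6 years base period to 20 July 2009 gives a deadline of 20 July 2015, before any tolling.
The written tolling agreement from 1 May 2010 to 13 April 2011 tolled the period for 347 days, extending the deadline to 1 July 2016.
Because the defendant's active military service ran from 12 March 2015 to 11 November 2015, the deadline is extended by 244 days to 2 March 2017.
Because the pending related arbitration ran from 3 November 2016 to 15 April 2017, the deadline is extended by 163 days to 12 August 2017.
Nothing else in the chronology tolls or restarts the period.
The 31 August 2017 filing falls after the 12 August 2017 deadline; the claim is time-barred.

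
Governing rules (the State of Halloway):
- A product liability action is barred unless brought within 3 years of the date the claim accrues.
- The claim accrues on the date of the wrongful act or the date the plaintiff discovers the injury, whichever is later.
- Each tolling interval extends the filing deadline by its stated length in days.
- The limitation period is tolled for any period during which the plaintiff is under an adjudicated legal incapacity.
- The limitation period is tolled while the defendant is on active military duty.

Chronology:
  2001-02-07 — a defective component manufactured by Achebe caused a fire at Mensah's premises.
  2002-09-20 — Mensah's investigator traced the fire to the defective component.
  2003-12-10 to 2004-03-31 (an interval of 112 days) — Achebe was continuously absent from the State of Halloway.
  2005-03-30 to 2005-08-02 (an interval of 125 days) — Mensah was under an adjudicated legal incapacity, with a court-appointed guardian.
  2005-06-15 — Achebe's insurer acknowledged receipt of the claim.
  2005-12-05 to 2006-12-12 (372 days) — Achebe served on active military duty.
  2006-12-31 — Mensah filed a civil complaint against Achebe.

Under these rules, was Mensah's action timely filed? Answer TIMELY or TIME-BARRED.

TIMELY

Taking the later of the act (2001-02-07) and discovery (2002-09-20), the claim accrued on 2002-09-20.
The untolled deadline — 3 years after 2002-09-20 — is 2005-09-20.
The period was tolled for 125 days by the plaintiff's legal incapacity (2005-03-30 to 2005-08-02), pushing the deadline to 2006-01-23.
Because the defendant's active military service ran from 2005-12-05 to 2006-12-12, the deadline is extended by 372 days to 2007-01-30.
Although the defendant's absence ran from 2003-12-10 to 2004-03-31, the stated rules do not make that a tolling event, so it is disregarded.
The other events in the timeline have no effect on the limitation period under the stated rules.
Filing on 2006-12-31 beat the 2007-01-30 deadline — the action is timely.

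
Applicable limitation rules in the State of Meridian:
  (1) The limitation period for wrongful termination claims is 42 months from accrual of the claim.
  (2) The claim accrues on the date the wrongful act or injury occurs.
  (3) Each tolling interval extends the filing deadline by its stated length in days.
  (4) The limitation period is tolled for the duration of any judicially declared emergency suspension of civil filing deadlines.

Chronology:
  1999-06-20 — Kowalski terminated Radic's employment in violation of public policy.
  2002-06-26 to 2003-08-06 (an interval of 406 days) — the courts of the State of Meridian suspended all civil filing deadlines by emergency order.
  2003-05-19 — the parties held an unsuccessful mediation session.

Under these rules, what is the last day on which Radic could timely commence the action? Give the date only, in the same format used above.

The limitation period began to run on 1999-06-20.
The untolled deadline — 42 months after 1999-06-20 — is 2002-12-20.
The period was tolled for 406 days by the emergency suspension of filing deadlines (2002-06-26 to 2003-08-06), pushing the deadline to 2004-01-30.
None of the other events listed affects the running of the period under the stated rules.

2004-01-30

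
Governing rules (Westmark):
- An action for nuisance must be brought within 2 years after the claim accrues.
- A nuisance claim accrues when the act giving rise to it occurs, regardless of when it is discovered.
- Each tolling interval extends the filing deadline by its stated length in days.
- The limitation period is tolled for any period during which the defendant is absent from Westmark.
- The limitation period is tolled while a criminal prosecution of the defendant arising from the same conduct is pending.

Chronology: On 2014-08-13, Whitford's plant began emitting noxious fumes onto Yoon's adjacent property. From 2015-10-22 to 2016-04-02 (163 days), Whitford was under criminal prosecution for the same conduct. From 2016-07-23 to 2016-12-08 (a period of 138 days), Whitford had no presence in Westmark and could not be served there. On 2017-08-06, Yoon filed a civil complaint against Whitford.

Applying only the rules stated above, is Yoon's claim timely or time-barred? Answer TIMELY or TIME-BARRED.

The claim accrued on 2014-08-13, when the wrongful act occurred.
Adding the 2 years base period to 2014-08-13 gives a deadline of 2016-08-13, before any tolling.
The period was tolled for 163 days by the pending criminal prosecution (2015-10-22 to 2016-04-02), pushing the deadline to 2017-01-23.
Because the defendant's absence from the jurisdiction ran from 2016-07-23 to 2016-12-08, the deadline is extended by 138 days to 2017-06-10.
The 2017-08-06 filing falls after the 2017-06-10 deadline; the claim is time-barred.

TIME-BARRED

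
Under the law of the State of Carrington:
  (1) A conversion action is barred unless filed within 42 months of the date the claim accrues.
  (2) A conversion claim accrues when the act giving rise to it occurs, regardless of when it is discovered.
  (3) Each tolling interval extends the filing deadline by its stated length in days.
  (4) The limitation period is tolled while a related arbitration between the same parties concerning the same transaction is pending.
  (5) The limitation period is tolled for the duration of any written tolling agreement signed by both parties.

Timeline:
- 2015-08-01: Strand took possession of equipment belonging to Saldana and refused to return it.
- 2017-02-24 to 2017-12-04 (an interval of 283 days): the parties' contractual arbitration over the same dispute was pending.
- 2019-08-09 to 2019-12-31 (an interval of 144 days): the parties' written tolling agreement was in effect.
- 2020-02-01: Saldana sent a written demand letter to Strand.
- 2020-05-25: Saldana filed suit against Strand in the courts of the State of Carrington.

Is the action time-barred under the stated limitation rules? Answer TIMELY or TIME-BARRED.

TIME-BARRED

The claim accrued on 2015-08-01, the date of the act.
The untolled deadline — 42 months after 2015-08-01 — is 2019-02-01.
The period was tolled for 283 days by the pending related arbitration (2017-02-24 to 2017-12-04), pushing the deadline to 2019-11-11.
The period was tolled for 144 days by the written tolling agreement (2019-08-09 to 2019-12-31), pushing the deadline to 2020-04-03.
None of the other events listed affects the running of the period under the stated rules.
The 2020-05-25 filing falls after the 2020-04-03 deadline; the claim is time-barred.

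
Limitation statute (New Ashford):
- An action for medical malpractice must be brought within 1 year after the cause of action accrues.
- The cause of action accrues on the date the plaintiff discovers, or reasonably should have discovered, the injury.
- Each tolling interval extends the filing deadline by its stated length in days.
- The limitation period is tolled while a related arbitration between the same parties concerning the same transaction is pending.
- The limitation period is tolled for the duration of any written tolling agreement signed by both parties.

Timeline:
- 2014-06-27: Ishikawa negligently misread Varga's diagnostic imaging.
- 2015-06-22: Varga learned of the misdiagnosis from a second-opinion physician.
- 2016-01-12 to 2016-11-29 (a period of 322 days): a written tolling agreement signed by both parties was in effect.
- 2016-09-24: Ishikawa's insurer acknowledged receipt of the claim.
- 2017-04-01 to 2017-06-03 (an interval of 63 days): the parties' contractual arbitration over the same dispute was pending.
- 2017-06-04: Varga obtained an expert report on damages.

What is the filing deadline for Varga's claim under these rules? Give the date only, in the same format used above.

Accrual is tied to discovery, so the period began on 2015-06-22 rather than on 2014-06-27 when the act occurred.
1 year from 2015-06-22 is 2016-06-22.
The period was tolled for 322 days by the written tolling agreement (2016-01-12 to 2016-11-29), pushing the deadline to 2017-05-10.
Because the pending related arbitration ran from 2017-04-01 to 2017-06-03, the deadline is extended by 63 days to 2017-07-12.
None of the other events listed affects the running of the period under the stated rules.

2017-07-12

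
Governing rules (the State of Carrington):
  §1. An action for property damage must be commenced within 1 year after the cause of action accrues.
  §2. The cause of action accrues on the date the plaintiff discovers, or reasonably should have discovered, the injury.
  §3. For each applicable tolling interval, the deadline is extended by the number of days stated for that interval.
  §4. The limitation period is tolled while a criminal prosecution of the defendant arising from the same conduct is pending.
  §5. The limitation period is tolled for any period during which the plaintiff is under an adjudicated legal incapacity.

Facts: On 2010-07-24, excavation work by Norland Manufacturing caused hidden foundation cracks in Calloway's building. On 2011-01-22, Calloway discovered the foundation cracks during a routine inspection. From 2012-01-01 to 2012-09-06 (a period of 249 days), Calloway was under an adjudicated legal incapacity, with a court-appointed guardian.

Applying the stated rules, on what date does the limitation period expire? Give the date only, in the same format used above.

Under the discovery rule, the claim accrued on 2011-01-22, when Calloway discovered the injury — not on the 2010-07-24 date of the underlying act.
Adding the 1 year base period to 2011-01-22 gives a deadline of 2012-01-22, before any tolling.
The period was tolled for 249 days by the plaintiff's legal incapacity (2012-01-01 to 2012-09-06), pushing the deadline to 2012-09-27.

2012-09-27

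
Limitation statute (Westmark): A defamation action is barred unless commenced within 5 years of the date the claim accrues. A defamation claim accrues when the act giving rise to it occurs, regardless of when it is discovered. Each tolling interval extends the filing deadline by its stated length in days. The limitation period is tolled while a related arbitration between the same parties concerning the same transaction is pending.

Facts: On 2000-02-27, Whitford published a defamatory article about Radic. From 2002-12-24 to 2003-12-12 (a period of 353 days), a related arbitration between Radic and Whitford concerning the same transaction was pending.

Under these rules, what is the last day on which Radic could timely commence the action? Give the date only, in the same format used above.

The limitation period began to run on 2000-02-27.
The untolled deadline — 5 years after 2000-02-27 — is 2005-02-27.
The period was tolled for 353 days by the pending related arbitration (2002-12-24 to 2003-12-12), pushing the deadline to 2006-02-15.

2006-02-15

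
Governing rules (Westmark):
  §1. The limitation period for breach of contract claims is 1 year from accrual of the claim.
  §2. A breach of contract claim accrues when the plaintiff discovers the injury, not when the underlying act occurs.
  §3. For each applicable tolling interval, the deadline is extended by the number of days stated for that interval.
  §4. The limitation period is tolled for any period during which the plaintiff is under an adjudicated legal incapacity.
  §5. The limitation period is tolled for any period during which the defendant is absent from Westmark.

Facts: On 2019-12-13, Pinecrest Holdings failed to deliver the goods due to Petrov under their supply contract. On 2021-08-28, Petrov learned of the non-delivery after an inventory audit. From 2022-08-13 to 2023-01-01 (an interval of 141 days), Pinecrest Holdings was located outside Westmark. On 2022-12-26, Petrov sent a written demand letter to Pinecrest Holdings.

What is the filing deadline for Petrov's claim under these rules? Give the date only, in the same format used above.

2023-01-16

Under the discovery rule, the claim accrued on 2021-08-28, when Petrov discovered the injury — not on the 2019-12-13 date of the underlying act.
Adding the 1 year base period to 2021-08-28 gives a deadline of 2022-08-28, before any tolling.
Because the defendant's absence from the jurisdiction ran from 2022-08-13 to 2023-01-01, the deadline is extended by 141 days to 2023-01-16.
The other events in the timeline have no effect on the limitation period under the stated rules.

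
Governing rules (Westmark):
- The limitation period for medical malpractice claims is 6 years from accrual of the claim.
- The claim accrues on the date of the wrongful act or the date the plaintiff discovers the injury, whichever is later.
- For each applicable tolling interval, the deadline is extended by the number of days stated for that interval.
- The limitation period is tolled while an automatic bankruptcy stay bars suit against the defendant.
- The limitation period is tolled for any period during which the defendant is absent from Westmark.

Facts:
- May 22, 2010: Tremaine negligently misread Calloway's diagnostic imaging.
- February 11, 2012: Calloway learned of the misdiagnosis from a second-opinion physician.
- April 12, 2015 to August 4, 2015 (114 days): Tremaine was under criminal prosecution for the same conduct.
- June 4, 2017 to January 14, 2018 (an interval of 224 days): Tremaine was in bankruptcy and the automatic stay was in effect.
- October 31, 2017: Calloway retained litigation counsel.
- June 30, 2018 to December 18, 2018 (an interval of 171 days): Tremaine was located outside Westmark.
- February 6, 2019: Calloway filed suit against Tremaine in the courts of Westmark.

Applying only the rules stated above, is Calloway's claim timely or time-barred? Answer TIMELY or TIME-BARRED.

Taking the later of the act (May 22, 2010) and discovery (February 11, 2012), the claim accrued on February 11, 2012.
Adding the 6 years base period to February 11, 2012 gives a deadline of February 11, 2018, before any tolling.
The period was tolled for 224 days by the automatic bankruptcy stay (June 4, 2017 to January 14, 2018), pushing the deadline to September 23, 2018.
Because the defendant's absence from the jurisdiction ran from June 30, 2018 to December 18, 2018, the deadline is extended by 171 days to March 13, 2019.
No stated provision tolls the period for a criminal prosecution, so the interval from April 12, 2015 to August 4, 2015 has no effect on the deadline.
None of the other events listed affects the running of the period under the stated rules.
Filing on February 6, 2019 beat the March 13, 2019 deadline — the action is timely.

TIMELY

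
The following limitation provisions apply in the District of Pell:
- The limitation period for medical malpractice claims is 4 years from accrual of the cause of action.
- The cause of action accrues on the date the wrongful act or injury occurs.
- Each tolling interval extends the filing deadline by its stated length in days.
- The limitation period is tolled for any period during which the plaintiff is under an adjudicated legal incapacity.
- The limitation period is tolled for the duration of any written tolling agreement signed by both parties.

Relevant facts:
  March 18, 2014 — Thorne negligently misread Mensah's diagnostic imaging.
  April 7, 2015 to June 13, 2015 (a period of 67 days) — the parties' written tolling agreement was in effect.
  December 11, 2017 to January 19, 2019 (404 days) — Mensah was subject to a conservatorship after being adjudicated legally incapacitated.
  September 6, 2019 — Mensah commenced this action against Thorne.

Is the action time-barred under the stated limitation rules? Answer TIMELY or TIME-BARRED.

The cause of action accrued on March 18, 2014, the date of the act.
Adding the 4 years base period to March 18, 2014 gives a deadline of March 18, 2018, before any tolling.
The period was tolled for 67 days by the written tolling agreement (April 7, 2015 to June 13, 2015), pushing the deadline to May 24, 2018.
Because the plaintiff's legal incapacity ran from December 11, 2017 to January 19, 2019, the deadline is extended by 404 days to July 2, 2019.
The September 6, 2019 filing falls after the July 2, 2019 deadline; the claim is time-barred.

TIME-BARRED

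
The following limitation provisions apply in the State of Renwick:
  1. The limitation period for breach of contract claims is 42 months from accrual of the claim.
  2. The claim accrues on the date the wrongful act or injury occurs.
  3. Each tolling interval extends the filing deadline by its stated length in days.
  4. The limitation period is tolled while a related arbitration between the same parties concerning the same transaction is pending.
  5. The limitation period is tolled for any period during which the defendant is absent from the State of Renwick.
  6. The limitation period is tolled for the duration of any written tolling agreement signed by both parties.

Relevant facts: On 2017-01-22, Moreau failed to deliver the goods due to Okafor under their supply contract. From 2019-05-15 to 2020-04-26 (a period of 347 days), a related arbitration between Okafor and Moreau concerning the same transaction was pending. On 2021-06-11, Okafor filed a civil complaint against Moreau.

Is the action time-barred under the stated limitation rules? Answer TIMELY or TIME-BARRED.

The claim accrued on 2017-01-22, when the wrongful act occurred.
42 months from 2017-01-22 is 2020-07-22.
The period was tolled for 347 days by the pending related arbitration (2019-05-15 to 2020-04-26), pushing the deadline to 2021-07-04.
Filing on 2021-06-11 beat the 2021-07-04 deadline — the action is timely.

TIMELY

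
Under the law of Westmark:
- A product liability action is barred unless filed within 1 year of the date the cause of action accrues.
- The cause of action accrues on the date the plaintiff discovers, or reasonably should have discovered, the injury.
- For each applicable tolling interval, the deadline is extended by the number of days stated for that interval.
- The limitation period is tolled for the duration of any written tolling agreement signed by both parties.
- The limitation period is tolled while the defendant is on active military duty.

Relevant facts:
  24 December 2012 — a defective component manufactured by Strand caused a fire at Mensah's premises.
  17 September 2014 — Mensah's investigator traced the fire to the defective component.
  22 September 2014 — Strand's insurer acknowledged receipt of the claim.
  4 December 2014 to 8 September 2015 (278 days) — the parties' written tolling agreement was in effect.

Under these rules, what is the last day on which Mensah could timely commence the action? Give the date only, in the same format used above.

21 June 2016

Under the discovery rule, the claim accrued on 17 September 2014, when Mensah discovered the injury — not on the 24 December 2012 date of the underlying act.
The untolled deadline — 1 year after 17 September 2014 — is 17 September 2015.
The period was tolled for 278 days by the written tolling agreement (4 December 2014 to 8 September 2015), pushing the deadline to 21 June 2016.
The other events in the timeline have no effect on the limitation period under the stated rules.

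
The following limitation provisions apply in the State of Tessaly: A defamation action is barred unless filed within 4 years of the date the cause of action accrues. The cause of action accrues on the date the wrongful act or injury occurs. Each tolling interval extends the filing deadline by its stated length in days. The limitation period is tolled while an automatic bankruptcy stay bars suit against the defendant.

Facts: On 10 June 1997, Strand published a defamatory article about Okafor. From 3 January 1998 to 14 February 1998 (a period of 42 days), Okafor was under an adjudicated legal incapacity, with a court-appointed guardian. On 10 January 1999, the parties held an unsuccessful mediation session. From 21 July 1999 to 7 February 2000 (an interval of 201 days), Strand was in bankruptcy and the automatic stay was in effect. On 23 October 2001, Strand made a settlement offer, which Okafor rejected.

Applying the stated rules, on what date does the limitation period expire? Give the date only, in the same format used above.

The claim accrued on 10 June 1997, when the wrongful act occurred.
The untolled deadline — 4 years after 10 June 1997 — is 10 June 2001.
Because the automatic bankruptcy stay ran from 21 July 1999 to 7 February 2000, the deadline is extended by 201 days to 28 December 2001.
No stated provision tolls the period for the plaintiff's incapacity, so the interval from 3 January 1998 to 14 February 1998 has no effect on the deadline.
The other events in the timeline have no effect on the limitation period under the stated rules.

28 December 2001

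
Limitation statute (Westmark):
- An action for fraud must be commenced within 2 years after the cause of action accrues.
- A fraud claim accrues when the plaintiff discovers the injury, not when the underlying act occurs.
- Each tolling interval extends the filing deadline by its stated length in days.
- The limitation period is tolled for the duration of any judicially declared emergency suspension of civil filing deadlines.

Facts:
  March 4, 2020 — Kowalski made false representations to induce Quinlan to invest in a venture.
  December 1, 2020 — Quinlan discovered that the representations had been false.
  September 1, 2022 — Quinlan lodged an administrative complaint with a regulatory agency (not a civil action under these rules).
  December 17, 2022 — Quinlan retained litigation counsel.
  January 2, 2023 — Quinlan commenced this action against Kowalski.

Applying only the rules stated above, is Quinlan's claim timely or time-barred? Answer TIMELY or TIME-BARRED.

TIME-BARRED

Accrual is tied to discovery, so the period began on December 1, 2020 rather than on March 4, 2020 when the act occurred.
2 years from December 1, 2020 is December 1, 2022.
The other events in the timeline have no effect on the limitation period under the stated rules.
The January 2, 2023 filing falls after the December 1, 2022 deadline; the claim is time-barred.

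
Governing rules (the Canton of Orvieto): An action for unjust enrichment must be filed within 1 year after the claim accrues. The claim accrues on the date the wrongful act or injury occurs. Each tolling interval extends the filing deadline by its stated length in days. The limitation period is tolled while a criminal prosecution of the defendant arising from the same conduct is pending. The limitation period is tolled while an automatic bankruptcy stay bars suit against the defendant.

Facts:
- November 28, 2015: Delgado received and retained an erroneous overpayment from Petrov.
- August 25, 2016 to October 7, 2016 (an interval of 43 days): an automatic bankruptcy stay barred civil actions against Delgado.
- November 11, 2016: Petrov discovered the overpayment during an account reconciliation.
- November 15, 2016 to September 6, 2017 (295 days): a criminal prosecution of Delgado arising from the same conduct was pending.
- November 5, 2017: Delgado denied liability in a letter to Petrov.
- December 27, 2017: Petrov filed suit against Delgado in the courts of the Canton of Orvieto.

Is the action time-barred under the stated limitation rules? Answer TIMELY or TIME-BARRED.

Accrual is governed by the date of the act, so the period began to run on November 28, 2015; the later discovery on November 11, 2016 is irrelevant under the stated rule.
The untolled deadline — 1 year after November 28, 2015 — is November 28, 2016.
The automatic bankruptcy stay from August 25, 2016 to October 7, 2016 tolled the period for 43 days, extending the deadline to January 10, 2017.
Because the pending criminal prosecution ran from November 15, 2016 to September 6, 2017, the deadline is extended by 295 days to November 1, 2017.
None of the other events listed affects the running of the period under the stated rules.
Petrov filed on December 27, 2017, after the November 1, 2017 deadline, so the action is time-barred.

TIME-BARRED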